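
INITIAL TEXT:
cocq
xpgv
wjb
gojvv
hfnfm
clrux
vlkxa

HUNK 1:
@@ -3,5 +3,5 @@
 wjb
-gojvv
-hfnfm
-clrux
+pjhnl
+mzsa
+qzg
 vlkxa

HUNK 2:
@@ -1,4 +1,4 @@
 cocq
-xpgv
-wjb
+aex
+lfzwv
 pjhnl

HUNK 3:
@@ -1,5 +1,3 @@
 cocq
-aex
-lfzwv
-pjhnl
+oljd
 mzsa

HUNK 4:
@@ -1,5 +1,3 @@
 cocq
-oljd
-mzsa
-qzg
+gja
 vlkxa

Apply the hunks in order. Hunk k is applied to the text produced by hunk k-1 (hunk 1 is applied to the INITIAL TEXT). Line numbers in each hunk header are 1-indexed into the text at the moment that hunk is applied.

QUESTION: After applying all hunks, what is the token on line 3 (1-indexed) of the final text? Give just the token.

Hunk 1: at line 3 remove [gojvv,hfnfm,clrux] add [pjhnl,mzsa,qzg] -> 7 lines: cocq xpgv wjb pjhnl mzsa qzg vlkxa
Hunk 2: at line 1 remove [xpgv,wjb] add [aex,lfzwv] -> 7 lines: cocq aex lfzwv pjhnl mzsa qzg vlkxa
Hunk 3: at line 1 remove [aex,lfzwv,pjhnl] add [oljd] -> 5 lines: cocq oljd mzsa qzg vlkxa
Hunk 4: at line 1 remove [oljd,mzsa,qzg] add [gja] -> 3 lines: cocq gja vlkxa
Final line 3: vlkxa

Answer: vlkxa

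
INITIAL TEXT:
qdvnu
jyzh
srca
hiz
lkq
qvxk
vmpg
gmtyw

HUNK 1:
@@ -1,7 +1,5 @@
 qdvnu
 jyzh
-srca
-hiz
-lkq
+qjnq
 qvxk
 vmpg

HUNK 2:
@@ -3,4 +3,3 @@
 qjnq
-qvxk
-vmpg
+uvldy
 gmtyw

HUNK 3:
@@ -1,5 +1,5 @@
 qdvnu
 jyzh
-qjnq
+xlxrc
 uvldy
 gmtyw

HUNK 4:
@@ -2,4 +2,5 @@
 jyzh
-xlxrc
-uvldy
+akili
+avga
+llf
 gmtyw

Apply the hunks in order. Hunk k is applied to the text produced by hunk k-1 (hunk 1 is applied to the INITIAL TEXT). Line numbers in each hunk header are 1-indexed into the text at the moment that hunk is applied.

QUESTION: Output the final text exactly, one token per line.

Answer: qdvnu
jyzh
akili
avga
llf
gmtyw

Derivation:
Hunk 1: at line 1 remove [srca,hiz,lkq] add [qjnq] -> 6 lines: qdvnu jyzh qjnq qvxk vmpg gmtyw
Hunk 2: at line 3 remove [qvxk,vmpg] add [uvldy] -> 5 lines: qdvnu jyzh qjnq uvldy gmtyw
Hunk 3: at line 1 remove [qjnq] add [xlxrc] -> 5 lines: qdvnu jyzh xlxrc uvldy gmtyw
Hunk 4: at line 2 remove [xlxrc,uvldy] add [akili,avga,llf] -> 6 lines: qdvnu jyzh akili avga llf gmtyw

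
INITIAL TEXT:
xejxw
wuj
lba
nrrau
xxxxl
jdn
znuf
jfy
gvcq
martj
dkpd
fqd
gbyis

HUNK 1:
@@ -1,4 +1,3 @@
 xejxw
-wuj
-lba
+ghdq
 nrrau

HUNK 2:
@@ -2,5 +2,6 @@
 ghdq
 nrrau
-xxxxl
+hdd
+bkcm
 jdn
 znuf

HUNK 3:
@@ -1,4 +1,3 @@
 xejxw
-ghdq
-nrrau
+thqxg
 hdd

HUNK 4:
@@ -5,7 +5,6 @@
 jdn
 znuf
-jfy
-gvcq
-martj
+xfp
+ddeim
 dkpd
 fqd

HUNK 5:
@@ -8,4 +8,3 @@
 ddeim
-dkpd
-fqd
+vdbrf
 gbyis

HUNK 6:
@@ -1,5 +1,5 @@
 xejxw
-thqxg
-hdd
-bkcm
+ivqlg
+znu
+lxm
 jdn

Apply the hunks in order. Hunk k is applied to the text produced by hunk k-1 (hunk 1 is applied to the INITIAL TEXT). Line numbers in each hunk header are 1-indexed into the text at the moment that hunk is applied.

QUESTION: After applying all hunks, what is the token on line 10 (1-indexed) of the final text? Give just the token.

Answer: gbyis

Derivation:
Hunk 1: at line 1 remove [wuj,lba] add [ghdq] -> 12 lines: xejxw ghdq nrrau xxxxl jdn znuf jfy gvcq martj dkpd fqd gbyis
Hunk 2: at line 2 remove [xxxxl] add [hdd,bkcm] -> 13 lines: xejxw ghdq nrrau hdd bkcm jdn znuf jfy gvcq martj dkpd fqd gbyis
Hunk 3: at line 1 remove [ghdq,nrrau] add [thqxg] -> 12 lines: xejxw thqxg hdd bkcm jdn znuf jfy gvcq martj dkpd fqd gbyis
Hunk 4: at line 5 remove [jfy,gvcq,martj] add [xfp,ddeim] -> 11 lines: xejxw thqxg hdd bkcm jdn znuf xfp ddeim dkpd fqd gbyis
Hunk 5: at line 8 remove [dkpd,fqd] add [vdbrf] -> 10 lines: xejxw thqxg hdd bkcm jdn znuf xfp ddeim vdbrf gbyis
Hunk 6: at line 1 remove [thqxg,hdd,bkcm] add [ivqlg,znu,lxm] -> 10 lines: xejxw ivqlg znu lxm jdn znuf xfp ddeim vdbrf gbyis
Final line 10: gbyis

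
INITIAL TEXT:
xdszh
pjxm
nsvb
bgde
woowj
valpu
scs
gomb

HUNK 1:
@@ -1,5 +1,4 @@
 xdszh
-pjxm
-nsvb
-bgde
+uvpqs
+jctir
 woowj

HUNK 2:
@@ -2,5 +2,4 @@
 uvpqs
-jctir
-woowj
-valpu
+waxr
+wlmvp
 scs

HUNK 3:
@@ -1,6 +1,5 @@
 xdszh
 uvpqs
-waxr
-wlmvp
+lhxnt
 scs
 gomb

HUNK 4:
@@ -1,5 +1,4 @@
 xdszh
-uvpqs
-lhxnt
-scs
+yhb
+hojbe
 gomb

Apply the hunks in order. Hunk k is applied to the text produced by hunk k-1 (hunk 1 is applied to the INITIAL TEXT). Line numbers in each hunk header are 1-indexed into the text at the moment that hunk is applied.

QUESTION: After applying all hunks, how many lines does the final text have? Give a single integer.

Answer: 4

Derivation:
Hunk 1: at line 1 remove [pjxm,nsvb,bgde] add [uvpqs,jctir] -> 7 lines: xdszh uvpqs jctir woowj valpu scs gomb
Hunk 2: at line 2 remove [jctir,woowj,valpu] add [waxr,wlmvp] -> 6 lines: xdszh uvpqs waxr wlmvp scs gomb
Hunk 3: at line 1 remove [waxr,wlmvp] add [lhxnt] -> 5 lines: xdszh uvpqs lhxnt scs gomb
Hunk 4: at line 1 remove [uvpqs,lhxnt,scs] add [yhb,hojbe] -> 4 lines: xdszh yhb hojbe gomb
Final line count: 4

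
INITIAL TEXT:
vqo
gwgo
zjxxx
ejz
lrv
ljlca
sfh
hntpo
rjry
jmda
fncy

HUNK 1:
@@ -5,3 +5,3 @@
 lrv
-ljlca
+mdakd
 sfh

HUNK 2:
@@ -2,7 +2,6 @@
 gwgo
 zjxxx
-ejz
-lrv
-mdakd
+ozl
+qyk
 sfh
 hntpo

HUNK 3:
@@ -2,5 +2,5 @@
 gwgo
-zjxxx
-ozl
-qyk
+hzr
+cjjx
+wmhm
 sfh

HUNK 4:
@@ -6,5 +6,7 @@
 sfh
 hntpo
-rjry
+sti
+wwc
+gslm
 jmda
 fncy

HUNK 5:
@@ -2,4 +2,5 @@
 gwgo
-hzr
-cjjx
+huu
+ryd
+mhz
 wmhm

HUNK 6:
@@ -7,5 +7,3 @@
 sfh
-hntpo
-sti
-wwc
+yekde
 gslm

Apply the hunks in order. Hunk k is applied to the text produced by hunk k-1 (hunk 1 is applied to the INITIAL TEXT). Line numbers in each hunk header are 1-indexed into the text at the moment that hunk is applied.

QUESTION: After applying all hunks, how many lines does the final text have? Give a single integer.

Answer: 11

Derivation:
Hunk 1: at line 5 remove [ljlca] add [mdakd] -> 11 lines: vqo gwgo zjxxx ejz lrv mdakd sfh hntpo rjry jmda fncy
Hunk 2: at line 2 remove [ejz,lrv,mdakd] add [ozl,qyk] -> 10 lines: vqo gwgo zjxxx ozl qyk sfh hntpo rjry jmda fncy
Hunk 3: at line 2 remove [zjxxx,ozl,qyk] add [hzr,cjjx,wmhm] -> 10 lines: vqo gwgo hzr cjjx wmhm sfh hntpo rjry jmda fncy
Hunk 4: at line 6 remove [rjry] add [sti,wwc,gslm] -> 12 lines: vqo gwgo hzr cjjx wmhm sfh hntpo sti wwc gslm jmda fncy
Hunk 5: at line 2 remove [hzr,cjjx] add [huu,ryd,mhz] -> 13 lines: vqo gwgo huu ryd mhz wmhm sfh hntpo sti wwc gslm jmda fncy
Hunk 6: at line 7 remove [hntpo,sti,wwc] add [yekde] -> 11 lines: vqo gwgo huu ryd mhz wmhm sfh yekde gslm jmda fncy
Final line count: 11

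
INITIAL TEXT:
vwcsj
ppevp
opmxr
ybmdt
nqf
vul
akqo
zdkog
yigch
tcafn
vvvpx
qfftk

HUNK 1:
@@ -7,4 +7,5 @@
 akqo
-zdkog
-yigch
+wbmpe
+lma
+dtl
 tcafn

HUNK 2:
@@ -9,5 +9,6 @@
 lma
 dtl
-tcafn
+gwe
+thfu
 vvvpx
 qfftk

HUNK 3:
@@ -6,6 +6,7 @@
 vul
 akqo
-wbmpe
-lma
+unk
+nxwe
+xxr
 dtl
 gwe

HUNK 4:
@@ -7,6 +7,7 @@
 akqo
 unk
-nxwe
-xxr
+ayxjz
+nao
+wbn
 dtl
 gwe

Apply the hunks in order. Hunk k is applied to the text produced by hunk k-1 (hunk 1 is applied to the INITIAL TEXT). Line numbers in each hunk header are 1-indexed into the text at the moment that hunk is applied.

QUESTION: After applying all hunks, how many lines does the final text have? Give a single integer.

Hunk 1: at line 7 remove [zdkog,yigch] add [wbmpe,lma,dtl] -> 13 lines: vwcsj ppevp opmxr ybmdt nqf vul akqo wbmpe lma dtl tcafn vvvpx qfftk
Hunk 2: at line 9 remove [tcafn] add [gwe,thfu] -> 14 lines: vwcsj ppevp opmxr ybmdt nqf vul akqo wbmpe lma dtl gwe thfu vvvpx qfftk
Hunk 3: at line 6 remove [wbmpe,lma] add [unk,nxwe,xxr] -> 15 lines: vwcsj ppevp opmxr ybmdt nqf vul akqo unk nxwe xxr dtl gwe thfu vvvpx qfftk
Hunk 4: at line 7 remove [nxwe,xxr] add [ayxjz,nao,wbn] -> 16 lines: vwcsj ppevp opmxr ybmdt nqf vul akqo unk ayxjz nao wbn dtl gwe thfu vvvpx qfftk
Final line count: 16

Answer: 16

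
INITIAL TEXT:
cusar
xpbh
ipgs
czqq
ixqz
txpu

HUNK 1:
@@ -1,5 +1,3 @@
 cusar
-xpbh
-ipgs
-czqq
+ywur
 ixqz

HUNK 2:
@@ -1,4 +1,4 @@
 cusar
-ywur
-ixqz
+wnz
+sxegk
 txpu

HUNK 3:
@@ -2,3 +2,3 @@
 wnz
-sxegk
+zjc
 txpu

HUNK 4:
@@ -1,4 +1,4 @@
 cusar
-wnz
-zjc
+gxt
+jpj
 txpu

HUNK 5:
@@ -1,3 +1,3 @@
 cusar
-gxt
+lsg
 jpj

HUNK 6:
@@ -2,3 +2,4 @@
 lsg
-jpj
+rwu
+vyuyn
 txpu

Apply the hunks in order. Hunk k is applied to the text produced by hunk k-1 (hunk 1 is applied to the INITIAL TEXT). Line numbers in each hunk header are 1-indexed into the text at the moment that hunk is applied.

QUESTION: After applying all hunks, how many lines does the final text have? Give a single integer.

Answer: 5

Derivation:
Hunk 1: at line 1 remove [xpbh,ipgs,czqq] add [ywur] -> 4 lines: cusar ywur ixqz txpu
Hunk 2: at line 1 remove [ywur,ixqz] add [wnz,sxegk] -> 4 lines: cusar wnz sxegk txpu
Hunk 3: at line 2 remove [sxegk] add [zjc] -> 4 lines: cusar wnz zjc txpu
Hunk 4: at line 1 remove [wnz,zjc] add [gxt,jpj] -> 4 lines: cusar gxt jpj txpu
Hunk 5: at line 1 remove [gxt] add [lsg] -> 4 lines: cusar lsg jpj txpu
Hunk 6: at line 2 remove [jpj] add [rwu,vyuyn] -> 5 lines: cusar lsg rwu vyuyn txpu
Final line count: 5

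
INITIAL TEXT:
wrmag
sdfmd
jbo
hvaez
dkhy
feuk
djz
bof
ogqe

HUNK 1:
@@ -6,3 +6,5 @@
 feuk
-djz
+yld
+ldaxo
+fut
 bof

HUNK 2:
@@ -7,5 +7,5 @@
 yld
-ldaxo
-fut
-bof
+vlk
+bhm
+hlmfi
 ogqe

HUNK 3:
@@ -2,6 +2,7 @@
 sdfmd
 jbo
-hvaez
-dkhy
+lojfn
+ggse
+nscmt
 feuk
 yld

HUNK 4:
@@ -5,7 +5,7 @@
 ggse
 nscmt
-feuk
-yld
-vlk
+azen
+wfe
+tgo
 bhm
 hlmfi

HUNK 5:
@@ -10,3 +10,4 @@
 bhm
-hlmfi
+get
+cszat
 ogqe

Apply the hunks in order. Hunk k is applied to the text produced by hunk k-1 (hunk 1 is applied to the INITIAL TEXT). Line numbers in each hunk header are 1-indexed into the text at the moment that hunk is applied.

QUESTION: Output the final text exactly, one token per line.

Answer: wrmag
sdfmd
jbo
lojfn
ggse
nscmt
azen
wfe
tgo
bhm
get
cszat
ogqe

Derivation:
Hunk 1: at line 6 remove [djz] add [yld,ldaxo,fut] -> 11 lines: wrmag sdfmd jbo hvaez dkhy feuk yld ldaxo fut bof ogqe
Hunk 2: at line 7 remove [ldaxo,fut,bof] add [vlk,bhm,hlmfi] -> 11 lines: wrmag sdfmd jbo hvaez dkhy feuk yld vlk bhm hlmfi ogqe
Hunk 3: at line 2 remove [hvaez,dkhy] add [lojfn,ggse,nscmt] -> 12 lines: wrmag sdfmd jbo lojfn ggse nscmt feuk yld vlk bhm hlmfi ogqe
Hunk 4: at line 5 remove [feuk,yld,vlk] add [azen,wfe,tgo] -> 12 lines: wrmag sdfmd jbo lojfn ggse nscmt azen wfe tgo bhm hlmfi ogqe
Hunk 5: at line 10 remove [hlmfi] add [get,cszat] -> 13 lines: wrmag sdfmd jbo lojfn ggse nscmt azen wfe tgo bhm get cszat ogqe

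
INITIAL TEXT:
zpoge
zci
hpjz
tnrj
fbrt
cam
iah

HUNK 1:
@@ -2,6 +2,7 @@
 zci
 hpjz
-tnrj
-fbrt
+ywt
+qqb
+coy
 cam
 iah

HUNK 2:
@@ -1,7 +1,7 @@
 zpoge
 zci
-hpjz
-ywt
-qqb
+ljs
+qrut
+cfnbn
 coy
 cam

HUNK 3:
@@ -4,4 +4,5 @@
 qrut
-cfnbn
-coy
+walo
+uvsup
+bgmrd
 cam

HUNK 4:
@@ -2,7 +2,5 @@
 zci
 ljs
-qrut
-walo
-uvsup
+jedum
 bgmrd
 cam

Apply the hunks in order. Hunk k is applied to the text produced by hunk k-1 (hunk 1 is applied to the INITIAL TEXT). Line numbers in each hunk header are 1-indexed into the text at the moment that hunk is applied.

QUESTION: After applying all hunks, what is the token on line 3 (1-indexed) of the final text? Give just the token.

Hunk 1: at line 2 remove [tnrj,fbrt] add [ywt,qqb,coy] -> 8 lines: zpoge zci hpjz ywt qqb coy cam iah
Hunk 2: at line 1 remove [hpjz,ywt,qqb] add [ljs,qrut,cfnbn] -> 8 lines: zpoge zci ljs qrut cfnbn coy cam iah
Hunk 3: at line 4 remove [cfnbn,coy] add [walo,uvsup,bgmrd] -> 9 lines: zpoge zci ljs qrut walo uvsup bgmrd cam iah
Hunk 4: at line 2 remove [qrut,walo,uvsup] add [jedum] -> 7 lines: zpoge zci ljs jedum bgmrd cam iah
Final line 3: ljs

Answer: ljs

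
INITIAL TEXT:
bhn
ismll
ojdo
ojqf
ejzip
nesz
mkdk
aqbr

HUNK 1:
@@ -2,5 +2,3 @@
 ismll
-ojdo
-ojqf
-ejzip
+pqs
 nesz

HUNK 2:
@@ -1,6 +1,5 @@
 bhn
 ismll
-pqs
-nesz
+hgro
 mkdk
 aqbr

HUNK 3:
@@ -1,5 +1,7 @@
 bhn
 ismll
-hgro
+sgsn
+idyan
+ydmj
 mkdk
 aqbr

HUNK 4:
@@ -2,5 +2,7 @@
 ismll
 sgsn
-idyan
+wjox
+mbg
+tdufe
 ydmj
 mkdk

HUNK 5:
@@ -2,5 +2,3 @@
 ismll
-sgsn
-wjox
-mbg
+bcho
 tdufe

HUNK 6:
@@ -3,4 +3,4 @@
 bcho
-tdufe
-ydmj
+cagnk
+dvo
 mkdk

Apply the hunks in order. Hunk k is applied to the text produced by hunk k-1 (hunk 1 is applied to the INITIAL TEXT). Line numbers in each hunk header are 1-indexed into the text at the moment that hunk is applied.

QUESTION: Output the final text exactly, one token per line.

Answer: bhn
ismll
bcho
cagnk
dvo
mkdk
aqbr

Derivation:
Hunk 1: at line 2 remove [ojdo,ojqf,ejzip] add [pqs] -> 6 lines: bhn ismll pqs nesz mkdk aqbr
Hunk 2: at line 1 remove [pqs,nesz] add [hgro] -> 5 lines: bhn ismll hgro mkdk aqbr
Hunk 3: at line 1 remove [hgro] add [sgsn,idyan,ydmj] -> 7 lines: bhn ismll sgsn idyan ydmj mkdk aqbr
Hunk 4: at line 2 remove [idyan] add [wjox,mbg,tdufe] -> 9 lines: bhn ismll sgsn wjox mbg tdufe ydmj mkdk aqbr
Hunk 5: at line 2 remove [sgsn,wjox,mbg] add [bcho] -> 7 lines: bhn ismll bcho tdufe ydmj mkdk aqbr
Hunk 6: at line 3 remove [tdufe,ydmj] add [cagnk,dvo] -> 7 lines: bhn ismll bcho cagnk dvo mkdk aqbr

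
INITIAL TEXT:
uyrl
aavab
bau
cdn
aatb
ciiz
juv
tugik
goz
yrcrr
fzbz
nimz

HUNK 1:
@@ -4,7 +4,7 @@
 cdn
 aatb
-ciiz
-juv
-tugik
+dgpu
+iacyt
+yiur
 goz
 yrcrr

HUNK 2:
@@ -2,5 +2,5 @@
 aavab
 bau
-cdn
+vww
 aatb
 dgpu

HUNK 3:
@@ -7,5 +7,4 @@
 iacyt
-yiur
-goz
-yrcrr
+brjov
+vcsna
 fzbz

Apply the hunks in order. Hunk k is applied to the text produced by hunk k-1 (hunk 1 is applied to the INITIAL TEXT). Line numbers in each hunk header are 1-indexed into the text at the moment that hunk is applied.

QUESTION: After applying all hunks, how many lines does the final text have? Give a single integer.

Answer: 11

Derivation:
Hunk 1: at line 4 remove [ciiz,juv,tugik] add [dgpu,iacyt,yiur] -> 12 lines: uyrl aavab bau cdn aatb dgpu iacyt yiur goz yrcrr fzbz nimz
Hunk 2: at line 2 remove [cdn] add [vww] -> 12 lines: uyrl aavab bau vww aatb dgpu iacyt yiur goz yrcrr fzbz nimz
Hunk 3: at line 7 remove [yiur,goz,yrcrr] add [brjov,vcsna] -> 11 lines: uyrl aavab bau vww aatb dgpu iacyt brjov vcsna fzbz nimz
Final line count: 11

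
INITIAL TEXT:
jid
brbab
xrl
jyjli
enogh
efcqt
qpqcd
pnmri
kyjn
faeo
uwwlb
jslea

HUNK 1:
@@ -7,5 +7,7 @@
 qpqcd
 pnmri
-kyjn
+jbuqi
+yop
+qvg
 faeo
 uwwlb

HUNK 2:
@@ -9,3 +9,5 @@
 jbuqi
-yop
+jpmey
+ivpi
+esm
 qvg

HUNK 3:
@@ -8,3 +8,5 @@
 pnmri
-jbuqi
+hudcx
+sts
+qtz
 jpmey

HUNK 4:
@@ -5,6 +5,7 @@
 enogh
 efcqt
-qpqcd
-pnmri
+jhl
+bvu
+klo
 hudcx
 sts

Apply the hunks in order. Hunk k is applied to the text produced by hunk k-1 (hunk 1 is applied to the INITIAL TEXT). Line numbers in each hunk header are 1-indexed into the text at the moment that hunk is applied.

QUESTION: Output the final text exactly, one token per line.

Answer: jid
brbab
xrl
jyjli
enogh
efcqt
jhl
bvu
klo
hudcx
sts
qtz
jpmey
ivpi
esm
qvg
faeo
uwwlb
jslea

Derivation:
Hunk 1: at line 7 remove [kyjn] add [jbuqi,yop,qvg] -> 14 lines: jid brbab xrl jyjli enogh efcqt qpqcd pnmri jbuqi yop qvg faeo uwwlb jslea
Hunk 2: at line 9 remove [yop] add [jpmey,ivpi,esm] -> 16 lines: jid brbab xrl jyjli enogh efcqt qpqcd pnmri jbuqi jpmey ivpi esm qvg faeo uwwlb jslea
Hunk 3: at line 8 remove [jbuqi] add [hudcx,sts,qtz] -> 18 lines: jid brbab xrl jyjli enogh efcqt qpqcd pnmri hudcx sts qtz jpmey ivpi esm qvg faeo uwwlb jslea
Hunk 4: at line 5 remove [qpqcd,pnmri] add [jhl,bvu,klo] -> 19 lines: jid brbab xrl jyjli enogh efcqt jhl bvu klo hudcx sts qtz jpmey ivpi esm qvg faeo uwwlb jslea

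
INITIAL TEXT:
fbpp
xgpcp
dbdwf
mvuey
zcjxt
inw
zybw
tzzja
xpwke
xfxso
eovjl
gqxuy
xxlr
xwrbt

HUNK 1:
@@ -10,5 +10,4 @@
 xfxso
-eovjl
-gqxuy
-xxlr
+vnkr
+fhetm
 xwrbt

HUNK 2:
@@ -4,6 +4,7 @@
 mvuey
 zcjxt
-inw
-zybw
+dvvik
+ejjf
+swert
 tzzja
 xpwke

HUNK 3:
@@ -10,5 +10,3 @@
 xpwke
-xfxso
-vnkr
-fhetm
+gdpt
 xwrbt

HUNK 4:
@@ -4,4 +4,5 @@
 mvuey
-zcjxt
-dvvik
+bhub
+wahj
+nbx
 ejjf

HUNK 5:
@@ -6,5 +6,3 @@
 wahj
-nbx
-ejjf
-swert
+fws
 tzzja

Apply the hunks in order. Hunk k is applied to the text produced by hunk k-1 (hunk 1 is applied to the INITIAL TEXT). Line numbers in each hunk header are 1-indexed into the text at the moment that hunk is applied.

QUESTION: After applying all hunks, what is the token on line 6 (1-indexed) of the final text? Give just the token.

Answer: wahj

Derivation:
Hunk 1: at line 10 remove [eovjl,gqxuy,xxlr] add [vnkr,fhetm] -> 13 lines: fbpp xgpcp dbdwf mvuey zcjxt inw zybw tzzja xpwke xfxso vnkr fhetm xwrbt
Hunk 2: at line 4 remove [inw,zybw] add [dvvik,ejjf,swert] -> 14 lines: fbpp xgpcp dbdwf mvuey zcjxt dvvik ejjf swert tzzja xpwke xfxso vnkr fhetm xwrbt
Hunk 3: at line 10 remove [xfxso,vnkr,fhetm] add [gdpt] -> 12 lines: fbpp xgpcp dbdwf mvuey zcjxt dvvik ejjf swert tzzja xpwke gdpt xwrbt
Hunk 4: at line 4 remove [zcjxt,dvvik] add [bhub,wahj,nbx] -> 13 lines: fbpp xgpcp dbdwf mvuey bhub wahj nbx ejjf swert tzzja xpwke gdpt xwrbt
Hunk 5: at line 6 remove [nbx,ejjf,swert] add [fws] -> 11 lines: fbpp xgpcp dbdwf mvuey bhub wahj fws tzzja xpwke gdpt xwrbt
Final line 6: wahj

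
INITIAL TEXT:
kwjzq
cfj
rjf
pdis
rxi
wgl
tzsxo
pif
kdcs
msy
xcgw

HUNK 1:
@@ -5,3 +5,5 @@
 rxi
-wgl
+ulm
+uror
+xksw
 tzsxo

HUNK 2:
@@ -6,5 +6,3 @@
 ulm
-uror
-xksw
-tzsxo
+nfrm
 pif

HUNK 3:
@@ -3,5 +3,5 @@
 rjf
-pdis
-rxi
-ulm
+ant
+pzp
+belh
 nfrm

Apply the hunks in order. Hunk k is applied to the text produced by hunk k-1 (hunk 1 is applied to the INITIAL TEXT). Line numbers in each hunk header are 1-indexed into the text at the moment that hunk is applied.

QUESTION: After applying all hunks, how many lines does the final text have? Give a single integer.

Answer: 11

Derivation:
Hunk 1: at line 5 remove [wgl] add [ulm,uror,xksw] -> 13 lines: kwjzq cfj rjf pdis rxi ulm uror xksw tzsxo pif kdcs msy xcgw
Hunk 2: at line 6 remove [uror,xksw,tzsxo] add [nfrm] -> 11 lines: kwjzq cfj rjf pdis rxi ulm nfrm pif kdcs msy xcgw
Hunk 3: at line 3 remove [pdis,rxi,ulm] add [ant,pzp,belh] -> 11 lines: kwjzq cfj rjf ant pzp belh nfrm pif kdcs msy xcgw
Final line count: 11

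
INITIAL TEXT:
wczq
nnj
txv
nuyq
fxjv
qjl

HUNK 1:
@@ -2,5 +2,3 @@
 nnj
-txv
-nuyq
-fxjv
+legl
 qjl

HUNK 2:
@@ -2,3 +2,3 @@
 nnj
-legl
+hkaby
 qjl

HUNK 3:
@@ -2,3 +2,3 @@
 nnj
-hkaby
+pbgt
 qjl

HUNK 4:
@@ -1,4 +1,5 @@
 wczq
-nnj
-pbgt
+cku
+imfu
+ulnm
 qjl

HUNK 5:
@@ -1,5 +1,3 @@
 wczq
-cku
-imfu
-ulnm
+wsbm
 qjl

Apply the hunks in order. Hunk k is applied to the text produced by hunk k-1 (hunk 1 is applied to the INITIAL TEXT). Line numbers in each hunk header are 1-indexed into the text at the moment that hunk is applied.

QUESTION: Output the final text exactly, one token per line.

Hunk 1: at line 2 remove [txv,nuyq,fxjv] add [legl] -> 4 lines: wczq nnj legl qjl
Hunk 2: at line 2 remove [legl] add [hkaby] -> 4 lines: wczq nnj hkaby qjl
Hunk 3: at line 2 remove [hkaby] add [pbgt] -> 4 lines: wczq nnj pbgt qjl
Hunk 4: at line 1 remove [nnj,pbgt] add [cku,imfu,ulnm] -> 5 lines: wczq cku imfu ulnm qjl
Hunk 5: at line 1 remove [cku,imfu,ulnm] add [wsbm] -> 3 lines: wczq wsbm qjl

Answer: wczq
wsbm
qjl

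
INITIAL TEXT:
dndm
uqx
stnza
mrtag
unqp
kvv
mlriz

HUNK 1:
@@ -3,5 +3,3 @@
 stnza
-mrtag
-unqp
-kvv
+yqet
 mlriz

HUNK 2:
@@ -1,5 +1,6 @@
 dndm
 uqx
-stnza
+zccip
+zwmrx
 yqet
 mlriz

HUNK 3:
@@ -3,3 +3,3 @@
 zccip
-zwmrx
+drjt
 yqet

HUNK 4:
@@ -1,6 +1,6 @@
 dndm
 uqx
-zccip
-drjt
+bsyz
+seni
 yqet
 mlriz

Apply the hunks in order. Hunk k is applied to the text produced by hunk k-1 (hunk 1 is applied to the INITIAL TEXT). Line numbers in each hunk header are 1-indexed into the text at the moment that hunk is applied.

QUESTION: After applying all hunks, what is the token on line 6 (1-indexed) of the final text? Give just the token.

Answer: mlriz

Derivation:
Hunk 1: at line 3 remove [mrtag,unqp,kvv] add [yqet] -> 5 lines: dndm uqx stnza yqet mlriz
Hunk 2: at line 1 remove [stnza] add [zccip,zwmrx] -> 6 lines: dndm uqx zccip zwmrx yqet mlriz
Hunk 3: at line 3 remove [zwmrx] add [drjt] -> 6 lines: dndm uqx zccip drjt yqet mlriz
Hunk 4: at line 1 remove [zccip,drjt] add [bsyz,seni] -> 6 lines: dndm uqx bsyz seni yqet mlriz
Final line 6: mlriz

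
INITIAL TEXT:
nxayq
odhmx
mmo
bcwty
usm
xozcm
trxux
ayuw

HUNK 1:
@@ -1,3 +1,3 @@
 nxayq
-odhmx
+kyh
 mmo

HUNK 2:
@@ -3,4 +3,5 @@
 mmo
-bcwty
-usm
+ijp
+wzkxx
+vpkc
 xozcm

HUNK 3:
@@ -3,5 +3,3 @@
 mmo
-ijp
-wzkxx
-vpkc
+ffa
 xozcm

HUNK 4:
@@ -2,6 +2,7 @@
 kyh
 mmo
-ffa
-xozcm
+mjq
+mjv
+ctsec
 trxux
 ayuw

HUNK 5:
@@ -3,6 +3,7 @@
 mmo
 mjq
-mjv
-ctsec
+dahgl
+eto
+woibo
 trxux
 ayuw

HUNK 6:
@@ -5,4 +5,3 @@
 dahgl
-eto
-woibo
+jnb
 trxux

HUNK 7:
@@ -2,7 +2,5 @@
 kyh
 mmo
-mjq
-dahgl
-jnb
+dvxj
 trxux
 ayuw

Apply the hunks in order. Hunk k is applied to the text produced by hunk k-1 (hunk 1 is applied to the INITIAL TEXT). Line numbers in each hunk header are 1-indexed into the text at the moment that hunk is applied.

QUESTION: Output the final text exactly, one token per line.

Answer: nxayq
kyh
mmo
dvxj
trxux
ayuw

Derivation:
Hunk 1: at line 1 remove [odhmx] add [kyh] -> 8 lines: nxayq kyh mmo bcwty usm xozcm trxux ayuw
Hunk 2: at line 3 remove [bcwty,usm] add [ijp,wzkxx,vpkc] -> 9 lines: nxayq kyh mmo ijp wzkxx vpkc xozcm trxux ayuw
Hunk 3: at line 3 remove [ijp,wzkxx,vpkc] add [ffa] -> 7 lines: nxayq kyh mmo ffa xozcm trxux ayuw
Hunk 4: at line 2 remove [ffa,xozcm] add [mjq,mjv,ctsec] -> 8 lines: nxayq kyh mmo mjq mjv ctsec trxux ayuw
Hunk 5: at line 3 remove [mjv,ctsec] add [dahgl,eto,woibo] -> 9 lines: nxayq kyh mmo mjq dahgl eto woibo trxux ayuw
Hunk 6: at line 5 remove [eto,woibo] add [jnb] -> 8 lines: nxayq kyh mmo mjq dahgl jnb trxux ayuw
Hunk 7: at line 2 remove [mjq,dahgl,jnb] add [dvxj] -> 6 lines: nxayq kyh mmo dvxj trxux ayuw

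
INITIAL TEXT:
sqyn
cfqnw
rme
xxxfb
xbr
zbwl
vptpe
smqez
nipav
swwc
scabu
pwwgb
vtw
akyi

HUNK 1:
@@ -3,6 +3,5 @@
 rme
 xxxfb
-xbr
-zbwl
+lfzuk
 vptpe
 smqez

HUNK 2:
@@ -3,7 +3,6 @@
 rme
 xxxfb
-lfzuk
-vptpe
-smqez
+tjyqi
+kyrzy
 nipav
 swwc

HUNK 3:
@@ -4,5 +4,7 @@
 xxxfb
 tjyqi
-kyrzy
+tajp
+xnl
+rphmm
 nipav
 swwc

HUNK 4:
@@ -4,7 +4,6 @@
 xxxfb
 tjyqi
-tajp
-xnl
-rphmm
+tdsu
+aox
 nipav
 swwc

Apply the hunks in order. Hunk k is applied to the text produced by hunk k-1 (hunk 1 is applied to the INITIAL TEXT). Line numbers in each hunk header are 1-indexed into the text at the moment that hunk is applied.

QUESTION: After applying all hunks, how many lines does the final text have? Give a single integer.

Hunk 1: at line 3 remove [xbr,zbwl] add [lfzuk] -> 13 lines: sqyn cfqnw rme xxxfb lfzuk vptpe smqez nipav swwc scabu pwwgb vtw akyi
Hunk 2: at line 3 remove [lfzuk,vptpe,smqez] add [tjyqi,kyrzy] -> 12 lines: sqyn cfqnw rme xxxfb tjyqi kyrzy nipav swwc scabu pwwgb vtw akyi
Hunk 3: at line 4 remove [kyrzy] add [tajp,xnl,rphmm] -> 14 lines: sqyn cfqnw rme xxxfb tjyqi tajp xnl rphmm nipav swwc scabu pwwgb vtw akyi
Hunk 4: at line 4 remove [tajp,xnl,rphmm] add [tdsu,aox] -> 13 lines: sqyn cfqnw rme xxxfb tjyqi tdsu aox nipav swwc scabu pwwgb vtw akyi
Final line count: 13

Answer: 13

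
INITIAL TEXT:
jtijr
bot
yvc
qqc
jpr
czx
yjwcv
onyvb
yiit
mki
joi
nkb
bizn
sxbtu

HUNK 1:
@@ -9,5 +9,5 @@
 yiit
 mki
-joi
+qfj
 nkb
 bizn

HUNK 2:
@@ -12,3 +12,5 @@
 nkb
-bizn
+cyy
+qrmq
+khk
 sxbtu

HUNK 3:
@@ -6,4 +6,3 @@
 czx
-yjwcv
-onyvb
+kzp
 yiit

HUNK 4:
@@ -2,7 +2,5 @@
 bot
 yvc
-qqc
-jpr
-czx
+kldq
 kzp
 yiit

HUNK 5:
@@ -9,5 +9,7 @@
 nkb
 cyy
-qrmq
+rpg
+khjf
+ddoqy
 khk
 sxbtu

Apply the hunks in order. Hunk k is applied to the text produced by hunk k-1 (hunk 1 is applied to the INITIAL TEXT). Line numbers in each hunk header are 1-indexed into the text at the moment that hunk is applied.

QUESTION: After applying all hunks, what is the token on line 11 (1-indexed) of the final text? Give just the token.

Hunk 1: at line 9 remove [joi] add [qfj] -> 14 lines: jtijr bot yvc qqc jpr czx yjwcv onyvb yiit mki qfj nkb bizn sxbtu
Hunk 2: at line 12 remove [bizn] add [cyy,qrmq,khk] -> 16 lines: jtijr bot yvc qqc jpr czx yjwcv onyvb yiit mki qfj nkb cyy qrmq khk sxbtu
Hunk 3: at line 6 remove [yjwcv,onyvb] add [kzp] -> 15 lines: jtijr bot yvc qqc jpr czx kzp yiit mki qfj nkb cyy qrmq khk sxbtu
Hunk 4: at line 2 remove [qqc,jpr,czx] add [kldq] -> 13 lines: jtijr bot yvc kldq kzp yiit mki qfj nkb cyy qrmq khk sxbtu
Hunk 5: at line 9 remove [qrmq] add [rpg,khjf,ddoqy] -> 15 lines: jtijr bot yvc kldq kzp yiit mki qfj nkb cyy rpg khjf ddoqy khk sxbtu
Final line 11: rpg

Answer: rpg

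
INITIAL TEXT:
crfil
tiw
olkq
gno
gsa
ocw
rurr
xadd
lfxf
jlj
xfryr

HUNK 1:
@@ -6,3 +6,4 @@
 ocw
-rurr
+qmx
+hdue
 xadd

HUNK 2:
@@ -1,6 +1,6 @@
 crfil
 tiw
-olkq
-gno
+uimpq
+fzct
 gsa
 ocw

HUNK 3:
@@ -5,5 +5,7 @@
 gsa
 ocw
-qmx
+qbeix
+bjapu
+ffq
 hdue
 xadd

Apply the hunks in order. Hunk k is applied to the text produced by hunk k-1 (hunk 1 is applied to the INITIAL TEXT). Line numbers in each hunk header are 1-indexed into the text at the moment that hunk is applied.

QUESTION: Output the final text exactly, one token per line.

Answer: crfil
tiw
uimpq
fzct
gsa
ocw
qbeix
bjapu
ffq
hdue
xadd
lfxf
jlj
xfryr

Derivation:
Hunk 1: at line 6 remove [rurr] add [qmx,hdue] -> 12 lines: crfil tiw olkq gno gsa ocw qmx hdue xadd lfxf jlj xfryr
Hunk 2: at line 1 remove [olkq,gno] add [uimpq,fzct] -> 12 lines: crfil tiw uimpq fzct gsa ocw qmx hdue xadd lfxf jlj xfryr
Hunk 3: at line 5 remove [qmx] add [qbeix,bjapu,ffq] -> 14 lines: crfil tiw uimpq fzct gsa ocw qbeix bjapu ffq hdue xadd lfxf jlj xfryr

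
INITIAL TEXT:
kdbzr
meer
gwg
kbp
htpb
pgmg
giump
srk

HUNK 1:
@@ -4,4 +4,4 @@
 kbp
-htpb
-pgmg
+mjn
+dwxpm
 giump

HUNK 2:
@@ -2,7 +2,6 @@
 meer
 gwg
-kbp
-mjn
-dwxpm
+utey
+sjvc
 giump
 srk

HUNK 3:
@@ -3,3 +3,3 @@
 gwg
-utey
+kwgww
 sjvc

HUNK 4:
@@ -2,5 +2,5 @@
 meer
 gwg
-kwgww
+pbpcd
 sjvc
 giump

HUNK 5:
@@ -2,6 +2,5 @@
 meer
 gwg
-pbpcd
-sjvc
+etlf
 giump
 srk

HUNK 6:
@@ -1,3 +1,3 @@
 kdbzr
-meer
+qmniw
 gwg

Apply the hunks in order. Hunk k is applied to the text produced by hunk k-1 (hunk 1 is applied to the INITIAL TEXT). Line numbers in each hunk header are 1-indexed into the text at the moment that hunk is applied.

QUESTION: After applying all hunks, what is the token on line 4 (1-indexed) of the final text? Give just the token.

Hunk 1: at line 4 remove [htpb,pgmg] add [mjn,dwxpm] -> 8 lines: kdbzr meer gwg kbp mjn dwxpm giump srk
Hunk 2: at line 2 remove [kbp,mjn,dwxpm] add [utey,sjvc] -> 7 lines: kdbzr meer gwg utey sjvc giump srk
Hunk 3: at line 3 remove [utey] add [kwgww] -> 7 lines: kdbzr meer gwg kwgww sjvc giump srk
Hunk 4: at line 2 remove [kwgww] add [pbpcd] -> 7 lines: kdbzr meer gwg pbpcd sjvc giump srk
Hunk 5: at line 2 remove [pbpcd,sjvc] add [etlf] -> 6 lines: kdbzr meer gwg etlf giump srk
Hunk 6: at line 1 remove [meer] add [qmniw] -> 6 lines: kdbzr qmniw gwg etlf giump srk
Final line 4: etlf

Answer: etlf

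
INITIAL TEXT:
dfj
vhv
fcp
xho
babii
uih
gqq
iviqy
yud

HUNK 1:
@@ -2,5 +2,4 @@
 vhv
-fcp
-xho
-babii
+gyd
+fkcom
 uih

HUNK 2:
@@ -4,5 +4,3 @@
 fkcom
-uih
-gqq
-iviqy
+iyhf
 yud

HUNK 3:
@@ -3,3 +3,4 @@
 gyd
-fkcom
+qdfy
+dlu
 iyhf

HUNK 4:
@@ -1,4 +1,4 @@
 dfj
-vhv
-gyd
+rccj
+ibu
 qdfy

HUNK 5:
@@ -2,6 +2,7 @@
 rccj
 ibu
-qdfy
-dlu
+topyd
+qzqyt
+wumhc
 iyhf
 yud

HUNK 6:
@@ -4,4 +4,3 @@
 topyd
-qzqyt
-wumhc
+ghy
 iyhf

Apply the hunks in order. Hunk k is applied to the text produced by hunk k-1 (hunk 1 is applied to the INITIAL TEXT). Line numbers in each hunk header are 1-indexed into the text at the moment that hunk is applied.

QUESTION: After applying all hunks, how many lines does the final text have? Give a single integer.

Hunk 1: at line 2 remove [fcp,xho,babii] add [gyd,fkcom] -> 8 lines: dfj vhv gyd fkcom uih gqq iviqy yud
Hunk 2: at line 4 remove [uih,gqq,iviqy] add [iyhf] -> 6 lines: dfj vhv gyd fkcom iyhf yud
Hunk 3: at line 3 remove [fkcom] add [qdfy,dlu] -> 7 lines: dfj vhv gyd qdfy dlu iyhf yud
Hunk 4: at line 1 remove [vhv,gyd] add [rccj,ibu] -> 7 lines: dfj rccj ibu qdfy dlu iyhf yud
Hunk 5: at line 2 remove [qdfy,dlu] add [topyd,qzqyt,wumhc] -> 8 lines: dfj rccj ibu topyd qzqyt wumhc iyhf yud
Hunk 6: at line 4 remove [qzqyt,wumhc] add [ghy] -> 7 lines: dfj rccj ibu topyd ghy iyhf yud
Final line count: 7

Answer: 7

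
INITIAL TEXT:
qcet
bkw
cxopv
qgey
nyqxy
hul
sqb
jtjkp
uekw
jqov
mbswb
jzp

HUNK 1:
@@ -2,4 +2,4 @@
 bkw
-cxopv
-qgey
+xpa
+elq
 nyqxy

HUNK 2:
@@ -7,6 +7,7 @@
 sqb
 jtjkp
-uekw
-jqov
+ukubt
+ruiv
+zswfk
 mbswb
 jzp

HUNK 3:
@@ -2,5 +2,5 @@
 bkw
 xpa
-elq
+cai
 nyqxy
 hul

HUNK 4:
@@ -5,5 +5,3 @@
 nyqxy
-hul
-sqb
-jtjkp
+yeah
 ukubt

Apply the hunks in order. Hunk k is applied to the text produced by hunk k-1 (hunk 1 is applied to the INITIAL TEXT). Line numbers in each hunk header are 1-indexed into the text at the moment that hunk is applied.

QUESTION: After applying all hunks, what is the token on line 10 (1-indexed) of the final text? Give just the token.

Answer: mbswb

Derivation:
Hunk 1: at line 2 remove [cxopv,qgey] add [xpa,elq] -> 12 lines: qcet bkw xpa elq nyqxy hul sqb jtjkp uekw jqov mbswb jzp
Hunk 2: at line 7 remove [uekw,jqov] add [ukubt,ruiv,zswfk] -> 13 lines: qcet bkw xpa elq nyqxy hul sqb jtjkp ukubt ruiv zswfk mbswb jzp
Hunk 3: at line 2 remove [elq] add [cai] -> 13 lines: qcet bkw xpa cai nyqxy hul sqb jtjkp ukubt ruiv zswfk mbswb jzp
Hunk 4: at line 5 remove [hul,sqb,jtjkp] add [yeah] -> 11 lines: qcet bkw xpa cai nyqxy yeah ukubt ruiv zswfk mbswb jzp
Final line 10: mbswb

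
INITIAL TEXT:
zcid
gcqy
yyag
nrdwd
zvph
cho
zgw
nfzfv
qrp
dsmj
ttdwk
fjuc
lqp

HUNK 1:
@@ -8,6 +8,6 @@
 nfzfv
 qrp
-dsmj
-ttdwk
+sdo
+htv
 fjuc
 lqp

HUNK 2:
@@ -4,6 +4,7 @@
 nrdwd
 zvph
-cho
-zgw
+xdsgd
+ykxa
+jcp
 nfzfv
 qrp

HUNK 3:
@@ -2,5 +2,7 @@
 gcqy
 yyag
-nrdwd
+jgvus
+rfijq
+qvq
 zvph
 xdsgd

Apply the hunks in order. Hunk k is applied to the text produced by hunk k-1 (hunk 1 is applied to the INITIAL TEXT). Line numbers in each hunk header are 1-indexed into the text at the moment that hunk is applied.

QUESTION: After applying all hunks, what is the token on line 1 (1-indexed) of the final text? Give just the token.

Answer: zcid

Derivation:
Hunk 1: at line 8 remove [dsmj,ttdwk] add [sdo,htv] -> 13 lines: zcid gcqy yyag nrdwd zvph cho zgw nfzfv qrp sdo htv fjuc lqp
Hunk 2: at line 4 remove [cho,zgw] add [xdsgd,ykxa,jcp] -> 14 lines: zcid gcqy yyag nrdwd zvph xdsgd ykxa jcp nfzfv qrp sdo htv fjuc lqp
Hunk 3: at line 2 remove [nrdwd] add [jgvus,rfijq,qvq] -> 16 lines: zcid gcqy yyag jgvus rfijq qvq zvph xdsgd ykxa jcp nfzfv qrp sdo htv fjuc lqp
Final line 1: zcid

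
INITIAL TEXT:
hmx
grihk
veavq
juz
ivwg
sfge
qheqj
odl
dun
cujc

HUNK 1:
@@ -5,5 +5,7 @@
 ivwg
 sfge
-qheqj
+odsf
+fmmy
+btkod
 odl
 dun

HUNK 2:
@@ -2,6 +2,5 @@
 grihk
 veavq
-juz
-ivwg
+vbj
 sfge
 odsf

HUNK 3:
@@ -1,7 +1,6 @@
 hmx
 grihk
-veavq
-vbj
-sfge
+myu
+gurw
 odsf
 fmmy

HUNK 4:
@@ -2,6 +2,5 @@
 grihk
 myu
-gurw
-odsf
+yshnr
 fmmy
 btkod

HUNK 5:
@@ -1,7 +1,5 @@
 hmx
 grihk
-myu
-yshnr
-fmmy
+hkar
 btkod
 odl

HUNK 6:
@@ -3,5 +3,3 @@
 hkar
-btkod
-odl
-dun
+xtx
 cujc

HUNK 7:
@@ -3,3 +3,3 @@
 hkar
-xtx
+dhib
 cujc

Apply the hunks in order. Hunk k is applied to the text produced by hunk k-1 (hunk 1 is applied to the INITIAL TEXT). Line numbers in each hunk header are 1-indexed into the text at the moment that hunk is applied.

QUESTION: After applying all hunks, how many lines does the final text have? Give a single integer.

Answer: 5

Derivation:
Hunk 1: at line 5 remove [qheqj] add [odsf,fmmy,btkod] -> 12 lines: hmx grihk veavq juz ivwg sfge odsf fmmy btkod odl dun cujc
Hunk 2: at line 2 remove [juz,ivwg] add [vbj] -> 11 lines: hmx grihk veavq vbj sfge odsf fmmy btkod odl dun cujc
Hunk 3: at line 1 remove [veavq,vbj,sfge] add [myu,gurw] -> 10 lines: hmx grihk myu gurw odsf fmmy btkod odl dun cujc
Hunk 4: at line 2 remove [gurw,odsf] add [yshnr] -> 9 lines: hmx grihk myu yshnr fmmy btkod odl dun cujc
Hunk 5: at line 1 remove [myu,yshnr,fmmy] add [hkar] -> 7 lines: hmx grihk hkar btkod odl dun cujc
Hunk 6: at line 3 remove [btkod,odl,dun] add [xtx] -> 5 lines: hmx grihk hkar xtx cujc
Hunk 7: at line 3 remove [xtx] add [dhib] -> 5 lines: hmx grihk hkar dhib cujc
Final line count: 5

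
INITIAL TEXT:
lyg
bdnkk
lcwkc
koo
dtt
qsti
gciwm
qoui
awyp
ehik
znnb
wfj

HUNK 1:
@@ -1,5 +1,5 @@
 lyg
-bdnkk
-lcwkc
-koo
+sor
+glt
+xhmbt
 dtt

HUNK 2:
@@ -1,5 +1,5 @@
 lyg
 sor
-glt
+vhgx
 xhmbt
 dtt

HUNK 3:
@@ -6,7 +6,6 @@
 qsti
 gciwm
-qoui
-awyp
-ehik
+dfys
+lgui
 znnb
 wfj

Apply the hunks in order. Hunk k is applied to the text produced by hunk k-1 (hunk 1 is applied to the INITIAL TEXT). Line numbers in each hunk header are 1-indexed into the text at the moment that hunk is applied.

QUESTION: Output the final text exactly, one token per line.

Hunk 1: at line 1 remove [bdnkk,lcwkc,koo] add [sor,glt,xhmbt] -> 12 lines: lyg sor glt xhmbt dtt qsti gciwm qoui awyp ehik znnb wfj
Hunk 2: at line 1 remove [glt] add [vhgx] -> 12 lines: lyg sor vhgx xhmbt dtt qsti gciwm qoui awyp ehik znnb wfj
Hunk 3: at line 6 remove [qoui,awyp,ehik] add [dfys,lgui] -> 11 lines: lyg sor vhgx xhmbt dtt qsti gciwm dfys lgui znnb wfj

Answer: lyg
sor
vhgx
xhmbt
dtt
qsti
gciwm
dfys
lgui
znnb
wfj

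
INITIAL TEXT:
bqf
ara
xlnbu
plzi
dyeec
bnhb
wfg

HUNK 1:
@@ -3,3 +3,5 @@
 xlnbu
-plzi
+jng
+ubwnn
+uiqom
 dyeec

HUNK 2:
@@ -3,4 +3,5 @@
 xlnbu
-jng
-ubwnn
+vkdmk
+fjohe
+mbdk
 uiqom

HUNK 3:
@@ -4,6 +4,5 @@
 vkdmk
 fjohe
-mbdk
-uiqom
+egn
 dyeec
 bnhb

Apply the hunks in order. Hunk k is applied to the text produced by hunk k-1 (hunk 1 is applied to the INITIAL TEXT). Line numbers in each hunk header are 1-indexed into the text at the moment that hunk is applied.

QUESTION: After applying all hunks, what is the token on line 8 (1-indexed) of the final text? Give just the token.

Answer: bnhb

Derivation:
Hunk 1: at line 3 remove [plzi] add [jng,ubwnn,uiqom] -> 9 lines: bqf ara xlnbu jng ubwnn uiqom dyeec bnhb wfg
Hunk 2: at line 3 remove [jng,ubwnn] add [vkdmk,fjohe,mbdk] -> 10 lines: bqf ara xlnbu vkdmk fjohe mbdk uiqom dyeec bnhb wfg
Hunk 3: at line 4 remove [mbdk,uiqom] add [egn] -> 9 lines: bqf ara xlnbu vkdmk fjohe egn dyeec bnhb wfg
Final line 8: bnhb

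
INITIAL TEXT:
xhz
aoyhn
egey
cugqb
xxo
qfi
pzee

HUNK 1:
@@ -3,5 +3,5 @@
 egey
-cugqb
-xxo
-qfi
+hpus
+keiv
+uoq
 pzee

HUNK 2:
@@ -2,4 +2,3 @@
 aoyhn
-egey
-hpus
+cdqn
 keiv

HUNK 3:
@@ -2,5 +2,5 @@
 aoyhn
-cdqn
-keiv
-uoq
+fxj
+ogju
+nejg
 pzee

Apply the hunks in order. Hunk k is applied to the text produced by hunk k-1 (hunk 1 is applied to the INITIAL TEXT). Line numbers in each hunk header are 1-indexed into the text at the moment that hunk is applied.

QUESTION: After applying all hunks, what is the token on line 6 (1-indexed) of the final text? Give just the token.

Answer: pzee

Derivation:
Hunk 1: at line 3 remove [cugqb,xxo,qfi] add [hpus,keiv,uoq] -> 7 lines: xhz aoyhn egey hpus keiv uoq pzee
Hunk 2: at line 2 remove [egey,hpus] add [cdqn] -> 6 lines: xhz aoyhn cdqn keiv uoq pzee
Hunk 3: at line 2 remove [cdqn,keiv,uoq] add [fxj,ogju,nejg] -> 6 lines: xhz aoyhn fxj ogju nejg pzee
Final line 6: pzee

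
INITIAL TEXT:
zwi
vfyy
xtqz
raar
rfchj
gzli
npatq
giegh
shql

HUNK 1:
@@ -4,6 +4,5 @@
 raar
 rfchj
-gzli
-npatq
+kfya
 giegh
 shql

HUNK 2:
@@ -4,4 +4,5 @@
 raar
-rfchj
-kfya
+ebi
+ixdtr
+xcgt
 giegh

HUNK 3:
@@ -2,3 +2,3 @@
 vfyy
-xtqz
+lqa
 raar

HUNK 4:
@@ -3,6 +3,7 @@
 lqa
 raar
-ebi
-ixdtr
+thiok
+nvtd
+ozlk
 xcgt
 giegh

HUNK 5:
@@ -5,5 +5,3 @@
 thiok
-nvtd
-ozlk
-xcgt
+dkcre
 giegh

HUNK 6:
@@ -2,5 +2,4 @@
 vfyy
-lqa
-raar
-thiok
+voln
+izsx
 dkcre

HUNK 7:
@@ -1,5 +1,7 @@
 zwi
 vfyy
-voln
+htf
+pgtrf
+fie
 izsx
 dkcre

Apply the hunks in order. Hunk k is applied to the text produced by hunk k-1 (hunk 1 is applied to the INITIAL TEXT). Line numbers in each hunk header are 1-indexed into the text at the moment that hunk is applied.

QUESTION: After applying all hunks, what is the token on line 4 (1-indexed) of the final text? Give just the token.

Hunk 1: at line 4 remove [gzli,npatq] add [kfya] -> 8 lines: zwi vfyy xtqz raar rfchj kfya giegh shql
Hunk 2: at line 4 remove [rfchj,kfya] add [ebi,ixdtr,xcgt] -> 9 lines: zwi vfyy xtqz raar ebi ixdtr xcgt giegh shql
Hunk 3: at line 2 remove [xtqz] add [lqa] -> 9 lines: zwi vfyy lqa raar ebi ixdtr xcgt giegh shql
Hunk 4: at line 3 remove [ebi,ixdtr] add [thiok,nvtd,ozlk] -> 10 lines: zwi vfyy lqa raar thiok nvtd ozlk xcgt giegh shql
Hunk 5: at line 5 remove [nvtd,ozlk,xcgt] add [dkcre] -> 8 lines: zwi vfyy lqa raar thiok dkcre giegh shql
Hunk 6: at line 2 remove [lqa,raar,thiok] add [voln,izsx] -> 7 lines: zwi vfyy voln izsx dkcre giegh shql
Hunk 7: at line 1 remove [voln] add [htf,pgtrf,fie] -> 9 lines: zwi vfyy htf pgtrf fie izsx dkcre giegh shql
Final line 4: pgtrf

Answer: pgtrf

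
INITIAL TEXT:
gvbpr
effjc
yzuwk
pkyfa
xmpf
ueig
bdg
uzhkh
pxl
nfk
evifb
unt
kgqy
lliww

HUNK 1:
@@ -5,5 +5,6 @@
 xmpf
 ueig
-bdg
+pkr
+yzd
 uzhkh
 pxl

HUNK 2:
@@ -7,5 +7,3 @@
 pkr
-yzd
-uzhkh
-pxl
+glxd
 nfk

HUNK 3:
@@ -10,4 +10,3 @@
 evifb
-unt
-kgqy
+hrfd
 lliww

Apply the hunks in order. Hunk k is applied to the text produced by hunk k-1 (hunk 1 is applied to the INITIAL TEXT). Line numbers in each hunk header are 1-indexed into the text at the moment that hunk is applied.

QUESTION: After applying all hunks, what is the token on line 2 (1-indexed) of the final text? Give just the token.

Hunk 1: at line 5 remove [bdg] add [pkr,yzd] -> 15 lines: gvbpr effjc yzuwk pkyfa xmpf ueig pkr yzd uzhkh pxl nfk evifb unt kgqy lliww
Hunk 2: at line 7 remove [yzd,uzhkh,pxl] add [glxd] -> 13 lines: gvbpr effjc yzuwk pkyfa xmpf ueig pkr glxd nfk evifb unt kgqy lliww
Hunk 3: at line 10 remove [unt,kgqy] add [hrfd] -> 12 lines: gvbpr effjc yzuwk pkyfa xmpf ueig pkr glxd nfk evifb hrfd lliww
Final line 2: effjc

Answer: effjc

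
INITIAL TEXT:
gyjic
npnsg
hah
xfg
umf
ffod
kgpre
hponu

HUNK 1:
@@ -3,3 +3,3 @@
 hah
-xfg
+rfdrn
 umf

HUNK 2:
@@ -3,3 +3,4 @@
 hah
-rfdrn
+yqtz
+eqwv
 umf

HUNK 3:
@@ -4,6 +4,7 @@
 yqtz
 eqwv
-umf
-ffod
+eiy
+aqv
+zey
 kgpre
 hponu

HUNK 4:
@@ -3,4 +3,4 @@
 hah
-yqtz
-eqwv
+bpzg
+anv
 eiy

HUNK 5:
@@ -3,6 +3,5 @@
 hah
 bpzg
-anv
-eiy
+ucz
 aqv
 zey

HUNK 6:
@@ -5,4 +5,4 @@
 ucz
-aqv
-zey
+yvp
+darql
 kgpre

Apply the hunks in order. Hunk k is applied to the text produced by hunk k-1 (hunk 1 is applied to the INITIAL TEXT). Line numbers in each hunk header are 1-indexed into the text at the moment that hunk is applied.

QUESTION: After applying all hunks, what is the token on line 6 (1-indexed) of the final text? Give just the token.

Answer: yvp

Derivation:
Hunk 1: at line 3 remove [xfg] add [rfdrn] -> 8 lines: gyjic npnsg hah rfdrn umf ffod kgpre hponu
Hunk 2: at line 3 remove [rfdrn] add [yqtz,eqwv] -> 9 lines: gyjic npnsg hah yqtz eqwv umf ffod kgpre hponu
Hunk 3: at line 4 remove [umf,ffod] add [eiy,aqv,zey] -> 10 lines: gyjic npnsg hah yqtz eqwv eiy aqv zey kgpre hponu
Hunk 4: at line 3 remove [yqtz,eqwv] add [bpzg,anv] -> 10 lines: gyjic npnsg hah bpzg anv eiy aqv zey kgpre hponu
Hunk 5: at line 3 remove [anv,eiy] add [ucz] -> 9 lines: gyjic npnsg hah bpzg ucz aqv zey kgpre hponu
Hunk 6: at line 5 remove [aqv,zey] add [yvp,darql] -> 9 lines: gyjic npnsg hah bpzg ucz yvp darql kgpre hponu
Final line 6: yvp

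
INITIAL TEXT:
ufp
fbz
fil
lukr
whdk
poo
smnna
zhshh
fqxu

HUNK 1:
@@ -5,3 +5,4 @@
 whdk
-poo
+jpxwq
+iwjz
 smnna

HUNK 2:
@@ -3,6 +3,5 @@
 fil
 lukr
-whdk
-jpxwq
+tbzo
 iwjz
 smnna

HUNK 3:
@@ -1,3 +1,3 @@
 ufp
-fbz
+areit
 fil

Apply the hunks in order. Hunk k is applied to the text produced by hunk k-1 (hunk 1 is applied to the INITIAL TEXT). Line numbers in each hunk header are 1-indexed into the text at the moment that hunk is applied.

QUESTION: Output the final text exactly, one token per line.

Hunk 1: at line 5 remove [poo] add [jpxwq,iwjz] -> 10 lines: ufp fbz fil lukr whdk jpxwq iwjz smnna zhshh fqxu
Hunk 2: at line 3 remove [whdk,jpxwq] add [tbzo] -> 9 lines: ufp fbz fil lukr tbzo iwjz smnna zhshh fqxu
Hunk 3: at line 1 remove [fbz] add [areit] -> 9 lines: ufp areit fil lukr tbzo iwjz smnna zhshh fqxu

Answer: ufp
areit
fil
lukr
tbzo
iwjz
smnna
zhshh
fqxu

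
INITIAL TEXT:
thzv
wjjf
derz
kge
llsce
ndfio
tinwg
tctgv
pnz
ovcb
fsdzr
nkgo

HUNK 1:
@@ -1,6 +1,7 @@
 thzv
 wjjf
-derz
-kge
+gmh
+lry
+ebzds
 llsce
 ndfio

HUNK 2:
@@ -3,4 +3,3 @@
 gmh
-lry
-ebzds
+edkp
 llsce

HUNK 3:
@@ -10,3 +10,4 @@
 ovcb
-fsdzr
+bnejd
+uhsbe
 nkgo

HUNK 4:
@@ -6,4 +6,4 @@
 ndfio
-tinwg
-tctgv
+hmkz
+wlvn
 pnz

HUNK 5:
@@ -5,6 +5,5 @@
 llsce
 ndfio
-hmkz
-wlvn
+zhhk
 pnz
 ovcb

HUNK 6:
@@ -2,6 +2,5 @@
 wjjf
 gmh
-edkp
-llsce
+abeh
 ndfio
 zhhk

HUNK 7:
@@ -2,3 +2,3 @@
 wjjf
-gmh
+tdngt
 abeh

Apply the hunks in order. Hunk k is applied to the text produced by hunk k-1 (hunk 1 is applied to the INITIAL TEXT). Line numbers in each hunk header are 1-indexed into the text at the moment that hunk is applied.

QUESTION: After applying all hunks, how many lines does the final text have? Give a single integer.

Answer: 11

Derivation:
Hunk 1: at line 1 remove [derz,kge] add [gmh,lry,ebzds] -> 13 lines: thzv wjjf gmh lry ebzds llsce ndfio tinwg tctgv pnz ovcb fsdzr nkgo
Hunk 2: at line 3 remove [lry,ebzds] add [edkp] -> 12 lines: thzv wjjf gmh edkp llsce ndfio tinwg tctgv pnz ovcb fsdzr nkgo
Hunk 3: at line 10 remove [fsdzr] add [bnejd,uhsbe] -> 13 lines: thzv wjjf gmh edkp llsce ndfio tinwg tctgv pnz ovcb bnejd uhsbe nkgo
Hunk 4: at line 6 remove [tinwg,tctgv] add [hmkz,wlvn] -> 13 lines: thzv wjjf gmh edkp llsce ndfio hmkz wlvn pnz ovcb bnejd uhsbe nkgo
Hunk 5: at line 5 remove [hmkz,wlvn] add [zhhk] -> 12 lines: thzv wjjf gmh edkp llsce ndfio zhhk pnz ovcb bnejd uhsbe nkgo
Hunk 6: at line 2 remove [edkp,llsce] add [abeh] -> 11 lines: thzv wjjf gmh abeh ndfio zhhk pnz ovcb bnejd uhsbe nkgo
Hunk 7: at line 2 remove [gmh] add [tdngt] -> 11 lines: thzv wjjf tdngt abeh ndfio zhhk pnz ovcb bnejd uhsbe nkgo
Final line count: 11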